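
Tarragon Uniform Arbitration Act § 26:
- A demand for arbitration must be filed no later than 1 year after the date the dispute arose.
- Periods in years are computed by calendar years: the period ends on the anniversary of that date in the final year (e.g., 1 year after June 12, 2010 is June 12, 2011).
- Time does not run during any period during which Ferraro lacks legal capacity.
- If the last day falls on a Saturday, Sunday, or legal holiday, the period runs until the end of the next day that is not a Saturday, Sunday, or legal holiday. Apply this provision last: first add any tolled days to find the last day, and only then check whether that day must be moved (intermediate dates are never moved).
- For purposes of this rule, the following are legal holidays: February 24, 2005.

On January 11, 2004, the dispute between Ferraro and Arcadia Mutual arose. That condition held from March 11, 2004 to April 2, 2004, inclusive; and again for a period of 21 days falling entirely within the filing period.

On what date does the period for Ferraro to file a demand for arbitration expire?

1 year after January 11, 2004 is January 11, 2005.
From March 11, 2004 through April 2, 2004 inclusive is 23 days; tolling adds 23 days: January 11, 2005 + 23 days = February 3, 2005.
Tolling adds 21 days: February 3, 2005 + 21 days = February 24, 2005.
February 24, 2005 is a listed holiday. The next qualifying day is February 25, 2005.

February 25, 2005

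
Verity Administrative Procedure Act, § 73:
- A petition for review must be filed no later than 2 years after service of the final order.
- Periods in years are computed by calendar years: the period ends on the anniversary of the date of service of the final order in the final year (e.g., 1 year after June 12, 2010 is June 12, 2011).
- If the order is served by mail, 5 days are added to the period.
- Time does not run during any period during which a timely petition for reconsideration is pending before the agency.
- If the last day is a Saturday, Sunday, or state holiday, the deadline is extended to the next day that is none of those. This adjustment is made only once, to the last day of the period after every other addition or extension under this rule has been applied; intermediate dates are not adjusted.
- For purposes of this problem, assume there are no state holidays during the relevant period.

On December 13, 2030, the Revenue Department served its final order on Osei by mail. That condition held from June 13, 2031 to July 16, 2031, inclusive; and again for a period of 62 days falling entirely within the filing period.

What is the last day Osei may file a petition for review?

March 24, 2033

2 years after December 13, 2030 is December 13, 2032.
Service was by mail, adding 5 days: December 13, 2032 + 5 days = December 18, 2032.
From June 13, 2031 through July 16, 2031 inclusive is 34 days; tolling adds 34 days: December 18, 2032 + 34 days = January 21, 2033.
Tolling adds 62 days: January 21, 2033 + 62 days = March 24, 2033.
March 24, 2033 is a Thursday and not a state holiday, so no extension applies.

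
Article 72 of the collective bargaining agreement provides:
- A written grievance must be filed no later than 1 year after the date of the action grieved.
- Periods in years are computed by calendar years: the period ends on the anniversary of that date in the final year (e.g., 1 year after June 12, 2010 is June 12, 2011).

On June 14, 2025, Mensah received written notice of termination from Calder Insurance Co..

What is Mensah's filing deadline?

1 year after June 14, 2025 is June 14, 2026.

June 14, 2026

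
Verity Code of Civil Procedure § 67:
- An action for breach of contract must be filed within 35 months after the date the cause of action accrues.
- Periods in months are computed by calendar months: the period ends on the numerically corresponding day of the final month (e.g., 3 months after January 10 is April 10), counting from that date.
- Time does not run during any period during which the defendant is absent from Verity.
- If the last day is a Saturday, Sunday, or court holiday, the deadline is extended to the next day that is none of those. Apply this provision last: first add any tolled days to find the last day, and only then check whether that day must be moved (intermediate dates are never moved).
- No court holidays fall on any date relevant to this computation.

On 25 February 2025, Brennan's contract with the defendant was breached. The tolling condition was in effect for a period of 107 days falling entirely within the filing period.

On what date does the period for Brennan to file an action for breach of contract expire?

May 11, 2028

35 months after 25 February 2025 is January 25, 2028.
Tolling adds 107 days: January 25, 2028 + 107 days = May 11, 2028.
May 11, 2028 is a Thursday and not a court holiday, so no extension applies.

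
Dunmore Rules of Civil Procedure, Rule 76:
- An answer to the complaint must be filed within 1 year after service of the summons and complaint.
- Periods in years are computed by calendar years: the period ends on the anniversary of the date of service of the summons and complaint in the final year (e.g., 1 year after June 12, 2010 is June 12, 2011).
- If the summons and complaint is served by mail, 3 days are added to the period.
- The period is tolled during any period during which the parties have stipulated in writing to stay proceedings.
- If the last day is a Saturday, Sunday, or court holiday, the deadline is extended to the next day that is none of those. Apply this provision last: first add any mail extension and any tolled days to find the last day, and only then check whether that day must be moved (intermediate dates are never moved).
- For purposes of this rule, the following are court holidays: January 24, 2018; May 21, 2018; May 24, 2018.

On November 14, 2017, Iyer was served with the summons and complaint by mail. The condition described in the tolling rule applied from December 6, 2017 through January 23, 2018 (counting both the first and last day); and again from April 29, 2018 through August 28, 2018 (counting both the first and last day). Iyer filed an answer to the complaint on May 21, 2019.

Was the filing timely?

1 year after November 14, 2017 is November 14, 2018.
Service was by mail, adding 3 days: November 14, 2018 + 3 days = November 17, 2018.
From December 6, 2017 through January 23, 2018 inclusive is 49 days; tolling adds 49 days: November 17, 2018 + 49 days = January 5, 2019.
From April 29, 2018 through August 28, 2018 inclusive is 122 days; tolling adds 122 days: January 5, 2019 + 122 days = May 7, 2019.
May 7, 2019 is a Tuesday and not a court holiday, so no extension applies.
The deadline is May 7, 2019; the filing on May 21, 2019 is after that date.

No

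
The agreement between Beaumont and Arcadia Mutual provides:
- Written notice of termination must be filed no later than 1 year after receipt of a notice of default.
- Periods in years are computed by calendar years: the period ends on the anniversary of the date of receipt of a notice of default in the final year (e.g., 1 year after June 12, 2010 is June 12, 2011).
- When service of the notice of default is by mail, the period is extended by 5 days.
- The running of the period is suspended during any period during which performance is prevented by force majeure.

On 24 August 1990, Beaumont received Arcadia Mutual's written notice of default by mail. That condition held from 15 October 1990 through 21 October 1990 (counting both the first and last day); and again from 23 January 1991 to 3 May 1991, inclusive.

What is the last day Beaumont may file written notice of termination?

December 15, 1991

1 year after 24 August 1990 is August 24, 1991.
Service was by mail, adding 5 days: August 24, 1991 + 5 days = August 29, 1991.
From October 15, 1990 through October 21, 1990 inclusive is 7 days; tolling adds 7 days: August 29, 1991 + 7 days = September 5, 1991.
From January 23, 1991 through May 3, 1991 inclusive is 101 days; tolling adds 101 days: September 5, 1991 + 101 days = December 15, 1991.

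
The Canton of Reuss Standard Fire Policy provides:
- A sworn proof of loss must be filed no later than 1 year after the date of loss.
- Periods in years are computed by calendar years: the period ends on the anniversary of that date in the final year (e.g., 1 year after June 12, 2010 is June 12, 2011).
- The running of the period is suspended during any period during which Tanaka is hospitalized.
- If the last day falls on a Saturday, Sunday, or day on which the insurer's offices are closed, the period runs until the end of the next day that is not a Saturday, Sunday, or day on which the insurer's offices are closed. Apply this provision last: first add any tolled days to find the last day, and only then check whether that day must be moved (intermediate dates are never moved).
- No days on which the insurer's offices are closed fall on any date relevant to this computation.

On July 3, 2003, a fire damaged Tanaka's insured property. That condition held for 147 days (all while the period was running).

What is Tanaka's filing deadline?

November 29, 2004

1 year after July 3, 2003 is July 3, 2004.
Tolling adds 147 days: July 3, 2004 + 147 days = November 27, 2004.
November 27, 2004 is Saturday; November 28, 2004 is Sunday. The next qualifying day is November 29, 2004.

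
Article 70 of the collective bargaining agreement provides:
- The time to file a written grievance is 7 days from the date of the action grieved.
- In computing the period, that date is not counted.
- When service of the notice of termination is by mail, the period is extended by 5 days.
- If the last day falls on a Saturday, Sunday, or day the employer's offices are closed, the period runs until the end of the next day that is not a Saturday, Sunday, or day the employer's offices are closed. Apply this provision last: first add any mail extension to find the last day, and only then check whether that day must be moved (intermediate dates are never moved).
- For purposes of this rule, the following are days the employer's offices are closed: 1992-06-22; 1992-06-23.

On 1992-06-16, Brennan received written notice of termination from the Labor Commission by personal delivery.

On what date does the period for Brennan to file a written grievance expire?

June 24, 1992

7 days after 1992-06-16 is June 23, 1992.
Service was not by mail, so no mail extension applies.
June 23, 1992 is a listed holiday. The next qualifying day is June 24, 1992.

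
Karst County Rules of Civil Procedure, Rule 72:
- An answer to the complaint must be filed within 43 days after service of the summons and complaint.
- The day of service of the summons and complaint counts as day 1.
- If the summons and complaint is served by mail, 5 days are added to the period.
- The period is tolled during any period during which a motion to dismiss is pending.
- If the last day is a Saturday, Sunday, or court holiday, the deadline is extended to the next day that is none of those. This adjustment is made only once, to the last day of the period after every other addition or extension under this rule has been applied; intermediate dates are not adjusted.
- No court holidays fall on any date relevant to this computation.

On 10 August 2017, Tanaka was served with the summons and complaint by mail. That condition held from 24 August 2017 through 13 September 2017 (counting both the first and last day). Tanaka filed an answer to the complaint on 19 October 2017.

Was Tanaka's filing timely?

No

Counting 10 August 2017 as day 1, day 43 is September 21, 2017.
Service was by mail, adding 5 days: September 21, 2017 + 5 days = September 26, 2017.
From August 24, 2017 through September 13, 2017 inclusive is 21 days; tolling adds 21 days: September 26, 2017 + 21 days = October 17, 2017.
October 17, 2017 is a Tuesday and not a court holiday, so no extension applies.
The deadline is October 17, 2017; the filing on October 19, 2017 is after that date.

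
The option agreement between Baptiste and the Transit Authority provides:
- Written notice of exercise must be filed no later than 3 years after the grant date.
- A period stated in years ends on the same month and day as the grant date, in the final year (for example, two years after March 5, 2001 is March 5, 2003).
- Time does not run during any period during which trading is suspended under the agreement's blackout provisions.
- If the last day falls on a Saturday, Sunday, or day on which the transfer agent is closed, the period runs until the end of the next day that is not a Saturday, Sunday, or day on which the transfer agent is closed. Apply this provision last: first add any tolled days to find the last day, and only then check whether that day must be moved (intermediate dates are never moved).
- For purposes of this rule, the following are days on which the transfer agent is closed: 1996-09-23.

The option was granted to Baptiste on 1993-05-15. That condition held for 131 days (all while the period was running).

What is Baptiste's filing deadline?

3 years after 1993-05-15 is May 15, 1996.
Tolling adds 131 days: May 15, 1996 + 131 days = September 23, 1996.
September 23, 1996 is a listed holiday. The next qualifying day is September 24, 1996.

September 24, 1996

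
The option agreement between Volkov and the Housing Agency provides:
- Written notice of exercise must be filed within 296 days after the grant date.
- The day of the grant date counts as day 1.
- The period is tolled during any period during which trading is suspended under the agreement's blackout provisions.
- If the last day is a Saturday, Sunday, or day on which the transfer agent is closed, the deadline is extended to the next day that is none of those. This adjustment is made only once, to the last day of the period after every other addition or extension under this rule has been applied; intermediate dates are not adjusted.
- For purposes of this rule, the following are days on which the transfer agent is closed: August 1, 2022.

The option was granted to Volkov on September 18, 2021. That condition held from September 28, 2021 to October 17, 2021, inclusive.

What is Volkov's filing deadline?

Counting September 18, 2021 as day 1, day 296 is July 10, 2022.
From September 28, 2021 through October 17, 2021 inclusive is 20 days; tolling adds 20 days: July 10, 2022 + 20 days = July 30, 2022.
July 30, 2022 is Saturday; July 31, 2022 is Sunday; August 1, 2022 is a listed holiday. The next qualifying day is August 2, 2022.

August 2, 2022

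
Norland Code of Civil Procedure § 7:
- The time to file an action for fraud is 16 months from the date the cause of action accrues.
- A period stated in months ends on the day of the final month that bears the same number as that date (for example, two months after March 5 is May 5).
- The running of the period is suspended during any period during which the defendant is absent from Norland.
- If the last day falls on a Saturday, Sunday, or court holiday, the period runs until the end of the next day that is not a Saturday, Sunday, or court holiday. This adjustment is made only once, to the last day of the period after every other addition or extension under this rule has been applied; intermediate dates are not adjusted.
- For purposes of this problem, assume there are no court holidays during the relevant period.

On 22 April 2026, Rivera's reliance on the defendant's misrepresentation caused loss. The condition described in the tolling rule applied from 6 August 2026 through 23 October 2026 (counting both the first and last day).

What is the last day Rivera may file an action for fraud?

November 9, 2027

16 months after 22 April 2026 is August 22, 2027.
From August 6, 2026 through October 23, 2026 inclusive is 79 days; tolling adds 79 days: August 22, 2027 + 79 days = November 9, 2027.
November 9, 2027 is a Tuesday and not a court holiday, so no extension applies.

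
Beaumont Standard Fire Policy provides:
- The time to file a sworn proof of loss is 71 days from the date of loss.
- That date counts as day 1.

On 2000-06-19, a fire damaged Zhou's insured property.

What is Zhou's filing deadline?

August 28, 2000

Counting 2000-06-19 as day 1, day 71 is August 28, 2000.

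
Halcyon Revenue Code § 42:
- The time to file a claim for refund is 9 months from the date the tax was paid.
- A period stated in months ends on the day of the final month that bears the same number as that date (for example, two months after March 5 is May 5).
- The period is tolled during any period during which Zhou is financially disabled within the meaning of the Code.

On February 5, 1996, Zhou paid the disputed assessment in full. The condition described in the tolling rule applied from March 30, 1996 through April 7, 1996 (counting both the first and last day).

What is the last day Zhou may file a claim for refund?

November 14, 1996

9 months after February 5, 1996 is November 5, 1996.
From March 30, 1996 through April 7, 1996 inclusive is 9 days; tolling adds 9 days: November 5, 1996 + 9 days = November 14, 1996.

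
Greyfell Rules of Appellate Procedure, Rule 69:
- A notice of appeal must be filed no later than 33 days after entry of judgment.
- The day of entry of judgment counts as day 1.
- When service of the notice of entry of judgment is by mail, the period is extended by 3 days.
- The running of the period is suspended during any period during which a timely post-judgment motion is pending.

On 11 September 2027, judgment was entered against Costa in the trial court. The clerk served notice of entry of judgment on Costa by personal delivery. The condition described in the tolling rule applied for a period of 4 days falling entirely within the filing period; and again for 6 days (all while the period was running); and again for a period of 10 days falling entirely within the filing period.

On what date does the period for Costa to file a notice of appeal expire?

November 2, 2027

Counting 11 September 2027 as day 1, day 33 is October 13, 2027.
Service was not by mail, so no mail extension applies.
Tolling adds 4 days: October 13, 2027 + 4 days = October 17, 2027.
Tolling adds 6 days: October 17, 2027 + 6 days = October 23, 2027.
Tolling adds 10 days: October 23, 2027 + 10 days = November 2, 2027.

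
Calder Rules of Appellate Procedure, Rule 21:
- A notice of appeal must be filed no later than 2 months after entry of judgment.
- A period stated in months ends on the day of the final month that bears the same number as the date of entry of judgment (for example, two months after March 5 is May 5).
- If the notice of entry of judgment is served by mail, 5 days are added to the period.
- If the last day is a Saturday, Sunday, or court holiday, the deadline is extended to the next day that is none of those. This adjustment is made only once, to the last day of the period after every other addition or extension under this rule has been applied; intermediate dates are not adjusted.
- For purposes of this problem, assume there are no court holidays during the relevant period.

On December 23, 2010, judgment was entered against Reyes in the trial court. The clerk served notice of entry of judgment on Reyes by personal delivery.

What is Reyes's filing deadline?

February 23, 2011

2 months after December 23, 2010 is February 23, 2011.
Service was not by mail, so no mail extension applies.
February 23, 2011 is a Wednesday and not a court holiday, so no extension applies.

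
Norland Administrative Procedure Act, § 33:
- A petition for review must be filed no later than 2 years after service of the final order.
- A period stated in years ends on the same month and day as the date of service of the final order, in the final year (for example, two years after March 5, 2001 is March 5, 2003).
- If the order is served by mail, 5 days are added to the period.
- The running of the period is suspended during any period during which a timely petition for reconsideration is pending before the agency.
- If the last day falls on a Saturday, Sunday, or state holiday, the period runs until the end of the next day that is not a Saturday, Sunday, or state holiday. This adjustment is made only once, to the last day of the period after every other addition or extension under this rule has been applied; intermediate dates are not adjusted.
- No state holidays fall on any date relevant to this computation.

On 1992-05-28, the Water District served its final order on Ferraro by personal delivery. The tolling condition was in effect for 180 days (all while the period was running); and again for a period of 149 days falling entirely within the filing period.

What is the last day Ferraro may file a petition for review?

April 24, 1995

2 years after 1992-05-28 is May 28, 1994.
Service was not by mail, so no mail extension applies.
Tolling adds 180 days: May 28, 1994 + 180 days = November 24, 1994.
Tolling adds 149 days: November 24, 1994 + 149 days = April 22, 1995.
April 22, 1995 is Saturday; April 23, 1995 is Sunday. The next qualifying day is April 24, 1995.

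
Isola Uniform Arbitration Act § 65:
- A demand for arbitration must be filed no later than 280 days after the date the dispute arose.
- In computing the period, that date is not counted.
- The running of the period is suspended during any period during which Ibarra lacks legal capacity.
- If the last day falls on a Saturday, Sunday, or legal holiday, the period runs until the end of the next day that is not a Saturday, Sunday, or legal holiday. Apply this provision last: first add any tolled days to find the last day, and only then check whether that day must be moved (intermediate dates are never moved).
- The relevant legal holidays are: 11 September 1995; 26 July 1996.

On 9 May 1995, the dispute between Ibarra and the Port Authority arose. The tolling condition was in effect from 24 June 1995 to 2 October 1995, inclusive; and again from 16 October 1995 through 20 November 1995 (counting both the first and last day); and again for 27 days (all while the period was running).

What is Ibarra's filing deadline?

July 29, 1996

280 days after 9 May 1995 is February 13, 1996.
From June 24, 1995 through October 2, 1995 inclusive is 101 days; tolling adds 101 days: February 13, 1996 + 101 days = May 24, 1996.
From October 16, 1995 through November 20, 1995 inclusive is 36 days; tolling adds 36 days: May 24, 1996 + 36 days = June 29, 1996.
Tolling adds 27 days: June 29, 1996 + 27 days = July 26, 1996.
July 26, 1996 is a listed holiday; July 27, 1996 is Saturday; July 28, 1996 is Sunday. The next qualifying day is July 29, 1996.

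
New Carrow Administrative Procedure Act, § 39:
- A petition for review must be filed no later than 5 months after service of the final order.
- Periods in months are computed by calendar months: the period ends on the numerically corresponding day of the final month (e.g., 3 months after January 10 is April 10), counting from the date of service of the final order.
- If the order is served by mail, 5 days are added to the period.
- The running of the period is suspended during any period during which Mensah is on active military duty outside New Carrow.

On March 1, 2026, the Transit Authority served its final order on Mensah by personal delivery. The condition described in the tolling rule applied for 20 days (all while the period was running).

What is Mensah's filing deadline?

5 months after March 1, 2026 is August 1, 2026.
Service was not by mail, so no mail extension applies.
Tolling adds 20 days: August 1, 2026 + 20 days = August 21, 2026.

August 21, 2026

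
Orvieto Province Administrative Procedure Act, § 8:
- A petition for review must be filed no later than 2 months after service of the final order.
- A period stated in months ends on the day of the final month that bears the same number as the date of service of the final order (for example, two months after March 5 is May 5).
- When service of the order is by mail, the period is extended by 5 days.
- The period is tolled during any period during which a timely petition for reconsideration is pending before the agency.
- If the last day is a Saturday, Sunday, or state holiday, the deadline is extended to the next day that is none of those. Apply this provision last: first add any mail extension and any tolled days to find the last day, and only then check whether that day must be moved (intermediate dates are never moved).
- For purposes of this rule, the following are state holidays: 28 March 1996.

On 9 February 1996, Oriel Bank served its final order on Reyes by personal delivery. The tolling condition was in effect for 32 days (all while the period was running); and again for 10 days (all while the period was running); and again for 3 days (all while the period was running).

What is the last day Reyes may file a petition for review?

2 months after 9 February 1996 is April 9, 1996.
Service was not by mail, so no mail extension applies.
Tolling adds 32 days: April 9, 1996 + 32 days = May 11, 1996.
Tolling adds 10 days: May 11, 1996 + 10 days = May 21, 1996.
Tolling adds 3 days: May 21, 1996 + 3 days = May 24, 1996.
May 24, 1996 is a Friday and not a state holiday, so no extension applies.

May 24, 1996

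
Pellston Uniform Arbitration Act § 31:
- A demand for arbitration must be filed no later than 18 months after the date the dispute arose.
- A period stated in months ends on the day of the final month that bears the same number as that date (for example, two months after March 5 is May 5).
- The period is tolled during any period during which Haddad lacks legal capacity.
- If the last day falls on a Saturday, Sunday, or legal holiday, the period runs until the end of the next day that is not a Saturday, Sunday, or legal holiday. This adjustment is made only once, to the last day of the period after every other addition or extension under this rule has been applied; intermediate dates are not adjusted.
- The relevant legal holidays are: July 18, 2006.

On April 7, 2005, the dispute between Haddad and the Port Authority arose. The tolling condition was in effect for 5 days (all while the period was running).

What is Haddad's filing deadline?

18 months after April 7, 2005 is October 7, 2006.
Tolling adds 5 days: October 7, 2006 + 5 days = October 12, 2006.
October 12, 2006 is a Thursday and not a legal holiday, so no extension applies.

October 12, 2006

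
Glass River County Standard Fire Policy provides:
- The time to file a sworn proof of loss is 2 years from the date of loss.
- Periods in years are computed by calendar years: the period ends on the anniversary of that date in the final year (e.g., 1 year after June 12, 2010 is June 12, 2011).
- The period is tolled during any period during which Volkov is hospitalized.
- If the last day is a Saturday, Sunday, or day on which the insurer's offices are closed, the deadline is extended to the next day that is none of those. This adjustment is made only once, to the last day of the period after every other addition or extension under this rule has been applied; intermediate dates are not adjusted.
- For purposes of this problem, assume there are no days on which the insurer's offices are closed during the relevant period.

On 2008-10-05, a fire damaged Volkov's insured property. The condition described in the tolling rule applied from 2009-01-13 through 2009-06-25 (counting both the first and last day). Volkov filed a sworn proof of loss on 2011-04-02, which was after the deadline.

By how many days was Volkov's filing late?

15 days

2 years after 2008-10-05 is October 5, 2010.
From January 13, 2009 through June 25, 2009 inclusive is 164 days; tolling adds 164 days: October 5, 2010 + 164 days = March 18, 2011.
March 18, 2011 is a Friday and not a day on which the insurer's offices are closed, so no extension applies.
The deadline is March 18, 2011; from March 18, 2011 to April 2, 2011 is 15 days.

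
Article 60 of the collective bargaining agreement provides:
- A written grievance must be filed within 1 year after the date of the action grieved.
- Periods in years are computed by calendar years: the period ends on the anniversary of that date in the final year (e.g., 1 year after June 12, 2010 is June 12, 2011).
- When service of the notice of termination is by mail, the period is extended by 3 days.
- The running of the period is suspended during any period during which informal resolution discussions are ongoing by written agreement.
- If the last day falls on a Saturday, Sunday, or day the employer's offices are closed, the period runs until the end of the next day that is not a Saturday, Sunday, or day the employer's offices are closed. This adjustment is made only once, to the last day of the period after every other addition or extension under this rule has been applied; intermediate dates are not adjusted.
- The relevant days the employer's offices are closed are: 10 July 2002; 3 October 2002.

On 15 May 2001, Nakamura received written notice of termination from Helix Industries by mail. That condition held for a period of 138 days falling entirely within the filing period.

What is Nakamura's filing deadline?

1 year after 15 May 2001 is May 15, 2002.
Service was by mail, adding 3 days: May 15, 2002 + 3 days = May 18, 2002.
Tolling adds 138 days: May 18, 2002 + 138 days = October 3, 2002.
October 3, 2002 is a listed holiday. The next qualifying day is October 4, 2002.

October 4, 2002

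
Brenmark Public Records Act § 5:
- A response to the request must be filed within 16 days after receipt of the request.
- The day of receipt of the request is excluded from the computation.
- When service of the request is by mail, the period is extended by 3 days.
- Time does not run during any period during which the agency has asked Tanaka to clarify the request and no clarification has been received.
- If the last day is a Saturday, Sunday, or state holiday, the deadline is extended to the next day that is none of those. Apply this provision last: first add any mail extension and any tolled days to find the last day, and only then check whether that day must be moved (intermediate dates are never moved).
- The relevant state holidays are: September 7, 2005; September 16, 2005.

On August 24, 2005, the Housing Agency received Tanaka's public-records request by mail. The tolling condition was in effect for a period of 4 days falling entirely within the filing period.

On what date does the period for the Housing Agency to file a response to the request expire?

September 19, 2005

16 days after August 24, 2005 is September 9, 2005.
Service was by mail, adding 3 days: September 9, 2005 + 3 days = September 12, 2005.
Tolling adds 4 days: September 12, 2005 + 4 days = September 16, 2005.
September 16, 2005 is a listed holiday; September 17, 2005 is Saturday; September 18, 2005 is Sunday. The next qualifying day is September 19, 2005.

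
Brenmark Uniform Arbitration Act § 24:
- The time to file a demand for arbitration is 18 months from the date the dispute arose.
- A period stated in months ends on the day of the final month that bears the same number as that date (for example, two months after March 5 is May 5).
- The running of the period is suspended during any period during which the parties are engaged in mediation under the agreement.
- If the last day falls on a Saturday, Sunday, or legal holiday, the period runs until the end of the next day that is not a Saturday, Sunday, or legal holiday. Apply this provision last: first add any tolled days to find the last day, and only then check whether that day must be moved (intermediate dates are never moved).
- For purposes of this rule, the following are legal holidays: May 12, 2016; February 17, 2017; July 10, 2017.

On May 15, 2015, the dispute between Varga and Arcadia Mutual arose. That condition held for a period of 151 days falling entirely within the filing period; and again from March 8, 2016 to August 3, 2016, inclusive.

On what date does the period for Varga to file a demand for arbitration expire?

18 months after May 15, 2015 is November 15, 2016.
Tolling adds 151 days: November 15, 2016 + 151 days = April 15, 2017.
From March 8, 2016 through August 3, 2016 inclusive is 149 days; tolling adds 149 days: April 15, 2017 + 149 days = September 11, 2017.
September 11, 2017 is a Monday and not a legal holiday, so no extension applies.

September 11, 2017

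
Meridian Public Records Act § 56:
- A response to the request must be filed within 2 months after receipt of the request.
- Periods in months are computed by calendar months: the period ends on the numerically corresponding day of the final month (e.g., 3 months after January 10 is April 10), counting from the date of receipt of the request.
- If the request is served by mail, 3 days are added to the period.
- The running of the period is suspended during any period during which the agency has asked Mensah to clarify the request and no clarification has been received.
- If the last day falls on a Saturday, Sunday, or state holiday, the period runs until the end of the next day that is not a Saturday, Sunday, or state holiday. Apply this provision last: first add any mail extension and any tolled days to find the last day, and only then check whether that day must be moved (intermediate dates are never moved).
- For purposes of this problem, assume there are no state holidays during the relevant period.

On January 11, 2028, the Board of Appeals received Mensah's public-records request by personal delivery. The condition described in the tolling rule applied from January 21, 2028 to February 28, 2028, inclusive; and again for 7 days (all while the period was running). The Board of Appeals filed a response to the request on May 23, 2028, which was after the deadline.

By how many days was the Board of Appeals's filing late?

27 days

2 months after January 11, 2028 is March 11, 2028.
Service was not by mail, so no mail extension applies.
From January 21, 2028 through February 28, 2028 inclusive is 39 days; tolling adds 39 days: March 11, 2028 + 39 days = April 19, 2028.
Tolling adds 7 days: April 19, 2028 + 7 days = April 26, 2028.
April 26, 2028 is a Wednesday and not a state holiday, so no extension applies.
The deadline is April 26, 2028; from April 26, 2028 to May 23, 2028 is 27 days.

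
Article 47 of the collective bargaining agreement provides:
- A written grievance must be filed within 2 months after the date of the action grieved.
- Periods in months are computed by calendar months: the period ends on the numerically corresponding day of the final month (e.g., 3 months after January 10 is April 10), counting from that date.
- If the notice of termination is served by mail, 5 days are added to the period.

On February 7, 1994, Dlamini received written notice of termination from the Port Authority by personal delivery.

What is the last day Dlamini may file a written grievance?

April 7, 1994

2 months after February 7, 1994 is April 7, 1994.
Service was not by mail, so no mail extension applies.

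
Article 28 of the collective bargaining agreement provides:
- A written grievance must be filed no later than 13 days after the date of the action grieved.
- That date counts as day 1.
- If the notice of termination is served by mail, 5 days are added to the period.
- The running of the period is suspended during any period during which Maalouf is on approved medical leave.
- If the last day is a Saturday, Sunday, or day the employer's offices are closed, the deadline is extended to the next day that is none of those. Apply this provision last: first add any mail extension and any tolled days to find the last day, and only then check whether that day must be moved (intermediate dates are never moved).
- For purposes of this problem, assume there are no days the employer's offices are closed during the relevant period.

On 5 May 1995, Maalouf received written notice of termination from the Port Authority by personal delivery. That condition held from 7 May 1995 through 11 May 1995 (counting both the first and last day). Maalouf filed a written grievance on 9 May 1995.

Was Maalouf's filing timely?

Yes

Counting 5 May 1995 as day 1, day 13 is May 17, 1995.
Service was not by mail, so no mail extension applies.
From May 7, 1995 through May 11, 1995 inclusive is 5 days; tolling adds 5 days: May 17, 1995 + 5 days = May 22, 1995.
May 22, 1995 is a Monday and not a day the employer's offices are closed, so no extension applies.
The deadline is May 22, 1995; the filing on May 9, 1995 is on or before that date.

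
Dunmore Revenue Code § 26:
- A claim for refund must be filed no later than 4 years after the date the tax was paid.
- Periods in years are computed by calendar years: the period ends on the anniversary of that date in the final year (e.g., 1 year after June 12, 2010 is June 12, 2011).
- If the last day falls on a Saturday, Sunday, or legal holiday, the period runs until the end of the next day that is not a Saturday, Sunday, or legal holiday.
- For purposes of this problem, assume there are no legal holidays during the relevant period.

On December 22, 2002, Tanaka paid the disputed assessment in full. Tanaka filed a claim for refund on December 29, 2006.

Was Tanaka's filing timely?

4 years after December 22, 2002 is December 22, 2006.
December 22, 2006 is a Friday and not a legal holiday, so no extension applies.
The deadline is December 22, 2006; the filing on December 29, 2006 is after that date.

No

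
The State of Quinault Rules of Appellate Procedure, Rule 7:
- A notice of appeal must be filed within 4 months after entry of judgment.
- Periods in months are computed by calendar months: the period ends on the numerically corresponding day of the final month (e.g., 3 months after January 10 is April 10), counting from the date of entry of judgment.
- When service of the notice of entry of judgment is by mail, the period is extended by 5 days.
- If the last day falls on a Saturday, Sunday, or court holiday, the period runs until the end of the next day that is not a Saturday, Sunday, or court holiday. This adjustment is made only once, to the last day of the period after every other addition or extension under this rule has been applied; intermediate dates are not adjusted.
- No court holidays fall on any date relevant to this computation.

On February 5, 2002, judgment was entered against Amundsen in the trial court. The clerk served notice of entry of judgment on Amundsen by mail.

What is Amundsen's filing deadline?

June 10, 2002

4 months after February 5, 2002 is June 5, 2002.
Service was by mail, adding 5 days: June 5, 2002 + 5 days = June 10, 2002.
June 10, 2002 is a Monday and not a court holiday, so no extension applies.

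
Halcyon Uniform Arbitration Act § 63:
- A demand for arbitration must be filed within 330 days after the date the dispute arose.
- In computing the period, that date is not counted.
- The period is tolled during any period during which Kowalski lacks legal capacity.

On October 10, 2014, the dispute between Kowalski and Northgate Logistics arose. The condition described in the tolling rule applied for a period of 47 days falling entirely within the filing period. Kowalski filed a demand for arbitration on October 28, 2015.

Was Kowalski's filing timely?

No

330 days after October 10, 2014 is September 5, 2015.
Tolling adds 47 days: September 5, 2015 + 47 days = October 22, 2015.
The deadline is October 22, 2015; the filing on October 28, 2015 is after that date.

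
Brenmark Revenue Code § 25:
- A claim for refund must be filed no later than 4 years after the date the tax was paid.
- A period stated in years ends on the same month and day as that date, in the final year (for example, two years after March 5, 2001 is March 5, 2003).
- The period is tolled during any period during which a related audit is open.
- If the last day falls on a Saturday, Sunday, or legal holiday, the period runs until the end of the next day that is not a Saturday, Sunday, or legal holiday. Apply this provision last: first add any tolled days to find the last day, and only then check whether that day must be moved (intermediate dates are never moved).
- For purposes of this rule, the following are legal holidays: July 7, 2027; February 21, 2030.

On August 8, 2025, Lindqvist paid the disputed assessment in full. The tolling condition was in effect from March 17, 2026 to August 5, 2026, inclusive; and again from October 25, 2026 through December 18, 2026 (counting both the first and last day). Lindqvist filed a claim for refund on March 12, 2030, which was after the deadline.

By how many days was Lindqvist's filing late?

4 years after August 8, 2025 is August 8, 2029.
From March 17, 2026 through August 5, 2026 inclusive is 142 days; tolling adds 142 days: August 8, 2029 + 142 days = December 28, 2029.
From October 25, 2026 through December 18, 2026 inclusive is 55 days; tolling adds 55 days: December 28, 2029 + 55 days = February 21, 2030.
February 21, 2030 is a listed holiday. The next qualifying day is February 22, 2030.
The deadline is February 22, 2030; from February 22, 2030 to March 12, 2030 is 18 days.

18 days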